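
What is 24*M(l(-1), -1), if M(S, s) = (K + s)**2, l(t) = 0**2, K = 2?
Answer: 24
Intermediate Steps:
l(t) = 0
M(S, s) = (2 + s)**2
24*M(l(-1), -1) = 24*(2 - 1)**2 = 24*1**2 = 24*1 = 24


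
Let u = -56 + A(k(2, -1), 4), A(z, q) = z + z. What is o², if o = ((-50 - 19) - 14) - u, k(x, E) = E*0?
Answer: 729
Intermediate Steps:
k(x, E) = 0
A(z, q) = 2*z
u = -56 (u = -56 + 2*0 = -56 + 0 = -56)
o = -27 (o = ((-50 - 19) - 14) - 1*(-56) = (-69 - 14) + 56 = -83 + 56 = -27)
o² = (-27)² = 729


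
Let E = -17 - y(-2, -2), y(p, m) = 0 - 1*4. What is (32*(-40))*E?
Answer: 16640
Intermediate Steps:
y(p, m) = -4 (y(p, m) = 0 - 4 = -4)
E = -13 (E = -17 - 1*(-4) = -17 + 4 = -13)
(32*(-40))*E = (32*(-40))*(-13) = -1280*(-13) = 16640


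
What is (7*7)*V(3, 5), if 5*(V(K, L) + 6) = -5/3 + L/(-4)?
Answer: -3871/12 ≈ -322.58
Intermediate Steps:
V(K, L) = -19/3 - L/20 (V(K, L) = -6 + (-5/3 + L/(-4))/5 = -6 + (-5*⅓ + L*(-¼))/5 = -6 + (-5/3 - L/4)/5 = -6 + (-⅓ - L/20) = -19/3 - L/20)
(7*7)*V(3, 5) = (7*7)*(-19/3 - 1/20*5) = 49*(-19/3 - ¼) = 49*(-79/12) = -3871/12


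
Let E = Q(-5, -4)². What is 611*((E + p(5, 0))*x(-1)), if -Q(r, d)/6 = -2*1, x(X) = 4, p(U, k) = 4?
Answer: 361712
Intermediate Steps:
Q(r, d) = 12 (Q(r, d) = -(-12) = -6*(-2) = 12)
E = 144 (E = 12² = 144)
611*((E + p(5, 0))*x(-1)) = 611*((144 + 4)*4) = 611*(148*4) = 611*592 = 361712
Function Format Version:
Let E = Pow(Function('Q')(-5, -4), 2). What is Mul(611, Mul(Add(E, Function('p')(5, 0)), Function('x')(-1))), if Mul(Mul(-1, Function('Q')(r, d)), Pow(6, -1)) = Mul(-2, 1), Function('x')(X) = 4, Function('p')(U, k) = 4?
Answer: 361712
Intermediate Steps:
Function('Q')(r, d) = 12 (Function('Q')(r, d) = Mul(-6, Mul(-2, 1)) = Mul(-6, -2) = 12)
E = 144 (E = Pow(12, 2) = 144)
Mul(611, Mul(Add(E, Function('p')(5, 0)), Function('x')(-1))) = Mul(611, Mul(Add(144, 4), 4)) = Mul(611, Mul(148, 4)) = Mul(611, 592) = 361712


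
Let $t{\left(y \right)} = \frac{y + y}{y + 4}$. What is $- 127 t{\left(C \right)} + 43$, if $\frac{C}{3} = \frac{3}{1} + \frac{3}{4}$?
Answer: $- \frac{8807}{61} \approx -144.38$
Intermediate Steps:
$C = \frac{45}{4}$ ($C = 3 \left(\frac{3}{1} + \frac{3}{4}\right) = 3 \left(3 \cdot 1 + 3 \cdot \frac{1}{4}\right) = 3 \left(3 + \frac{3}{4}\right) = 3 \cdot \frac{15}{4} = \frac{45}{4} \approx 11.25$)
$t{\left(y \right)} = \frac{2 y}{4 + y}$
$- 127 t{\left(C \right)} + 43 = - 127 \cdot 2 \cdot \frac{45}{4} \frac{1}{4 + \frac{45}{4}} + 43 = - 127 \cdot 2 \cdot \frac{45}{4} \frac{1}{\frac{61}{4}} + 43 = - 127 \cdot 2 \cdot \frac{45}{4} \cdot \frac{4}{61} + 43 = \left(-127\right) \frac{90}{61} + 43 = - \frac{11430}{61} + 43 = - \frac{8807}{61}$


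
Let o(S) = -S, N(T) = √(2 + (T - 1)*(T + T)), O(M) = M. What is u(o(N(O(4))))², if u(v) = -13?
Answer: 169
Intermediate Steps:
N(T) = √(2 + 2*T*(-1 + T)) (N(T) = √(2 + (-1 + T)*(2*T)) = √(2 + 2*T*(-1 + T)))
u(o(N(O(4))))² = (-13)² = 169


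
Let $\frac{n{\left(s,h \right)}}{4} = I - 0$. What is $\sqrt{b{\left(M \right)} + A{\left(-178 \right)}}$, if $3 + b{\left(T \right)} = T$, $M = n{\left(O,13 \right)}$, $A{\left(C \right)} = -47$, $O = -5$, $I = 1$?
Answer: $i \sqrt{46} \approx 6.7823 i$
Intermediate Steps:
$n{\left(s,h \right)} = 4$ ($n{\left(s,h \right)} = 4 \left(1 - 0\right) = 4 \left(1 + 0\right) = 4 \cdot 1 = 4$)
$M = 4$
$b{\left(T \right)} = -3 + T$
$\sqrt{b{\left(M \right)} + A{\left(-178 \right)}} = \sqrt{\left(-3 + 4\right) - 47} = \sqrt{1 - 47} = \sqrt{-46} = i \sqrt{46}$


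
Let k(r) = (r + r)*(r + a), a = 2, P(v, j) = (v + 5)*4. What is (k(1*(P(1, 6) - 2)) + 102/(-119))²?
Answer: 54552996/49 ≈ 1.1133e+6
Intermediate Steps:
P(v, j) = 20 + 4*v (P(v, j) = (5 + v)*4 = 20 + 4*v)
k(r) = 2*r*(2 + r) (k(r) = (r + r)*(r + 2) = (2*r)*(2 + r) = 2*r*(2 + r))
(k(1*(P(1, 6) - 2)) + 102/(-119))² = (2*(1*((20 + 4*1) - 2))*(2 + 1*((20 + 4*1) - 2)) + 102/(-119))² = (2*(1*((20 + 4) - 2))*(2 + 1*((20 + 4) - 2)) + 102*(-1/119))² = (2*(1*(24 - 2))*(2 + 1*(24 - 2)) - 6/7)² = (2*(1*22)*(2 + 1*22) - 6/7)² = (2*22*(2 + 22) - 6/7)² = (2*22*24 - 6/7)² = (1056 - 6/7)² = (7386/7)² = 54552996/49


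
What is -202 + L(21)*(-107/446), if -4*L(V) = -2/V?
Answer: -3783971/18732 ≈ -202.01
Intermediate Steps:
L(V) = 1/(2*V) (L(V) = -(-1)/(2*V) = 1/(2*V))
-202 + L(21)*(-107/446) = -202 + ((1/2)/21)*(-107/446) = -202 + ((1/2)*(1/21))*(-107*1/446) = -202 + (1/42)*(-107/446) = -202 - 107/18732 = -3783971/18732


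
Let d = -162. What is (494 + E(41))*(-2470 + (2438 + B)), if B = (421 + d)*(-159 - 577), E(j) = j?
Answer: -102000960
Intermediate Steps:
B = -190624 (B = (421 - 162)*(-159 - 577) = 259*(-736) = -190624)
(494 + E(41))*(-2470 + (2438 + B)) = (494 + 41)*(-2470 + (2438 - 190624)) = 535*(-2470 - 188186) = 535*(-190656) = -102000960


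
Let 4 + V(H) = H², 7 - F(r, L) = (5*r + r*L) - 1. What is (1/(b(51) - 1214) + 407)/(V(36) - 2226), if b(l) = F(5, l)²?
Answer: -29617391/67967180 ≈ -0.43576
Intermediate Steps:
F(r, L) = 8 - 5*r - L*r (F(r, L) = 7 - ((5*r + r*L) - 1) = 7 - ((5*r + L*r) - 1) = 7 - (-1 + 5*r + L*r) = 7 + (1 - 5*r - L*r) = 8 - 5*r - L*r)
b(l) = (-17 - 5*l)² (b(l) = (8 - 5*5 - 1*l*5)² = (8 - 25 - 5*l)² = (-17 - 5*l)²)
V(H) = -4 + H²
(1/(b(51) - 1214) + 407)/(V(36) - 2226) = (1/((17 + 5*51)² - 1214) + 407)/((-4 + 36²) - 2226) = (1/((17 + 255)² - 1214) + 407)/((-4 + 1296) - 2226) = (1/(272² - 1214) + 407)/(1292 - 2226) = (1/(73984 - 1214) + 407)/(-934) = (1/72770 + 407)*(-1/934) = (29617391/72770)*(-1/934) = -29617391/67967180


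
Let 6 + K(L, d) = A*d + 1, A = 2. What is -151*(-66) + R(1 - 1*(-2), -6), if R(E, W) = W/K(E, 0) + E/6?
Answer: 99677/10 ≈ 9967.7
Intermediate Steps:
K(L, d) = -5 + 2*d (K(L, d) = -6 + (2*d + 1) = -6 + (1 + 2*d) = -5 + 2*d)
R(E, W) = -W/5 + E/6 (R(E, W) = W/(-5 + 2*0) + E/6 = W/(-5 + 0) + E*(1/6) = W/(-5) + E/6 = W*(-1/5) + E/6 = -W/5 + E/6)
-151*(-66) + R(1 - 1*(-2), -6) = -151*(-66) + (-1/5*(-6) + (1 - 1*(-2))/6) = 9966 + (6/5 + (1 + 2)/6) = 9966 + (6/5 + (1/6)*3) = 9966 + (6/5 + 1/2) = 9966 + 17/10 = 99677/10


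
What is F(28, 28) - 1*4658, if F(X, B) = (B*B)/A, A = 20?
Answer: -23094/5 ≈ -4618.8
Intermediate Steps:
F(X, B) = B**2/20 (F(X, B) = (B*B)/20 = B**2*(1/20) = B**2/20)
F(28, 28) - 1*4658 = (1/20)*28**2 - 1*4658 = (1/20)*784 - 4658 = 196/5 - 4658 = -23094/5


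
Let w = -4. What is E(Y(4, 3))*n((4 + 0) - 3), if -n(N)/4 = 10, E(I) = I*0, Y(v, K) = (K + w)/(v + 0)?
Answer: 0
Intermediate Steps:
Y(v, K) = (-4 + K)/v (Y(v, K) = (K - 4)/(v + 0) = (-4 + K)/v)
E(I) = 0
n(N) = -40 (n(N) = -4*10 = -40)
E(Y(4, 3))*n((4 + 0) - 3) = 0*(-40) = 0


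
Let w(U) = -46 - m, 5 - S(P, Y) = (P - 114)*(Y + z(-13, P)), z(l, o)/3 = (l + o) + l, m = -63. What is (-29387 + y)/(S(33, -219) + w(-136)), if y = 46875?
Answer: -1093/1001 ≈ -1.0919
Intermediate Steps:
z(l, o) = 3*o + 6*l (z(l, o) = 3*((l + o) + l) = 3*(o + 2*l) = 3*o + 6*l)
S(P, Y) = 5 - (-114 + P)*(-78 + Y + 3*P) (S(P, Y) = 5 - (P - 114)*(Y + (3*P + 6*(-13))) = 5 - (-114 + P)*(Y + (3*P - 78)) = 5 - (-114 + P)*(Y + (-78 + 3*P)) = 5 - (-114 + P)*(-78 + Y + 3*P))
w(U) = 17 (w(U) = -46 - 1*(-63) = -46 + 63 = 17)
(-29387 + y)/(S(33, -219) + w(-136)) = (-29387 + 46875)/((-8887 - 3*33**2 + 114*(-219) + 420*33 - 1*33*(-219)) + 17) = 17488/((-8887 - 3*1089 - 24966 + 13860 + 7227) + 17) = 17488/((-8887 - 3267 - 24966 + 13860 + 7227) + 17) = 17488/(-16033 + 17) = 17488/(-16016) = 17488*(-1/16016) = -1093/1001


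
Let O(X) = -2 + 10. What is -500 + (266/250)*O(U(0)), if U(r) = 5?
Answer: -61436/125 ≈ -491.49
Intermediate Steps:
O(X) = 8
-500 + (266/250)*O(U(0)) = -500 + (266/250)*8 = -500 + (266*(1/250))*8 = -500 + (133/125)*8 = -500 + 1064/125 = -61436/125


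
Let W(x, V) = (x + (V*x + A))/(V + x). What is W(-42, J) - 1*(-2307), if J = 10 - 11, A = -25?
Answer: 99226/43 ≈ 2307.6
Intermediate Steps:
J = -1
W(x, V) = (-25 + x + V*x)/(V + x) (W(x, V) = (x + (V*x - 25))/(V + x) = (x + (-25 + V*x))/(V + x) = (-25 + x + V*x)/(V + x))
W(-42, J) - 1*(-2307) = (-25 - 42 - 1*(-42))/(-1 - 42) - 1*(-2307) = (-25 - 42 + 42)/(-43) + 2307 = -1/43*(-25) + 2307 = 25/43 + 2307 = 99226/43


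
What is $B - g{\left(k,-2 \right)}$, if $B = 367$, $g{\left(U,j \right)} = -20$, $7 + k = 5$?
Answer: $387$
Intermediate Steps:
$k = -2$ ($k = -7 + 5 = -2$)
$B - g{\left(k,-2 \right)} = 367 - -20 = 367 + 20 = 387$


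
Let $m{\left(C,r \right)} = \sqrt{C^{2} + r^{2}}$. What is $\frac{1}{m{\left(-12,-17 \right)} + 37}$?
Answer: $\frac{37}{936} - \frac{\sqrt{433}}{936} \approx 0.017298$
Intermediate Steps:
$\frac{1}{m{\left(-12,-17 \right)} + 37} = \frac{1}{\sqrt{\left(-12\right)^{2} + \left(-17\right)^{2}} + 37} = \frac{1}{\sqrt{144 + 289} + 37} = \frac{1}{\sqrt{433} + 37} = \frac{1}{37 + \sqrt{433}}$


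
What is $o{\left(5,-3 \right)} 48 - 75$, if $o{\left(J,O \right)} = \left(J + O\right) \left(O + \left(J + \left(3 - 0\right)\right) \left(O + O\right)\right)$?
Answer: $-4971$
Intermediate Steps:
$o{\left(J,O \right)} = \left(J + O\right) \left(O + 2 O \left(3 + J\right)\right)$ ($o{\left(J,O \right)} = \left(J + O\right) \left(O + \left(J + \left(3 + 0\right)\right) 2 O\right) = \left(J + O\right) \left(O + \left(J + 3\right) 2 O\right) = \left(J + O\right) \left(O + \left(3 + J\right) 2 O\right) = \left(J + O\right) \left(O + 2 O \left(3 + J\right)\right)$)
$o{\left(5,-3 \right)} 48 - 75 = - 3 \left(2 \cdot 5^{2} + 7 \cdot 5 + 7 \left(-3\right) + 2 \cdot 5 \left(-3\right)\right) 48 - 75 = - 3 \left(2 \cdot 25 + 35 - 21 - 30\right) 48 - 75 = - 3 \left(50 + 35 - 21 - 30\right) 48 - 75 = \left(-3\right) 34 \cdot 48 - 75 = \left(-102\right) 48 - 75 = -4896 - 75 = -4971$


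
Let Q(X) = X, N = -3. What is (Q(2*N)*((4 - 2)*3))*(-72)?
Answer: 2592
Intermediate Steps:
(Q(2*N)*((4 - 2)*3))*(-72) = ((2*(-3))*((4 - 2)*3))*(-72) = -12*3*(-72) = -6*6*(-72) = -36*(-72) = 2592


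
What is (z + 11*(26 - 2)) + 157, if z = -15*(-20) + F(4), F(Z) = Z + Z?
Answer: 729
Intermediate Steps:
F(Z) = 2*Z
z = 308 (z = -15*(-20) + 2*4 = 300 + 8 = 308)
(z + 11*(26 - 2)) + 157 = (308 + 11*(26 - 2)) + 157 = (308 + 11*24) + 157 = (308 + 264) + 157 = 572 + 157 = 729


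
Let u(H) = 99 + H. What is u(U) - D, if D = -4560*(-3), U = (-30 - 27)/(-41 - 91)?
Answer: -597545/44 ≈ -13581.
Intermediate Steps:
U = 19/44 (U = -57/(-132) = -57*(-1/132) = 19/44 ≈ 0.43182)
D = 13680
u(U) - D = (99 + 19/44) - 1*13680 = 4375/44 - 13680 = -597545/44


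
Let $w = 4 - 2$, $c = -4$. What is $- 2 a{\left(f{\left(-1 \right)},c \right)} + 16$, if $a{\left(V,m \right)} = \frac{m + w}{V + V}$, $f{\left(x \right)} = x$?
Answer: $14$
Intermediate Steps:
$w = 2$ ($w = 4 - 2 = 2$)
$a{\left(V,m \right)} = \frac{2 + m}{2 V}$ ($a{\left(V,m \right)} = \frac{m + 2}{V + V} = \frac{2 + m}{2 V}$)
$- 2 a{\left(f{\left(-1 \right)},c \right)} + 16 = - 2 \frac{2 - 4}{2 \left(-1\right)} + 16 = - 2 \cdot \frac{1}{2} \left(-1\right) \left(-2\right) + 16 = \left(-2\right) 1 + 16 = -2 + 16 = 14$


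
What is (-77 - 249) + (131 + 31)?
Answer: -164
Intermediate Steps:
(-77 - 249) + (131 + 31) = -326 + 162 = -164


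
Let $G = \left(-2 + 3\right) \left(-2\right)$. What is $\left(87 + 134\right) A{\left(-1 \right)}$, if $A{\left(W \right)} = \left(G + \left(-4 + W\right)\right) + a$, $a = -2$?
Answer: $-1989$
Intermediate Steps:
$G = -2$ ($G = 1 \left(-2\right) = -2$)
$A{\left(W \right)} = -8 + W$ ($A{\left(W \right)} = \left(-2 + \left(-4 + W\right)\right) - 2 = \left(-6 + W\right) - 2 = -8 + W$)
$\left(87 + 134\right) A{\left(-1 \right)} = \left(87 + 134\right) \left(-8 - 1\right) = 221 \left(-9\right) = -1989$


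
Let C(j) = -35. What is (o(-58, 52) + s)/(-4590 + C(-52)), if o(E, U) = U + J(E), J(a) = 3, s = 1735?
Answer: -358/925 ≈ -0.38703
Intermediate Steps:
o(E, U) = 3 + U (o(E, U) = U + 3 = 3 + U)
(o(-58, 52) + s)/(-4590 + C(-52)) = ((3 + 52) + 1735)/(-4590 - 35) = (55 + 1735)/(-4625) = 1790*(-1/4625) = -358/925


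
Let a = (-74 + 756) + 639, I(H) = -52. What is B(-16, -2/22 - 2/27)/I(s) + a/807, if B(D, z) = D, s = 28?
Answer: 20401/10491 ≈ 1.9446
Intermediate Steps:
a = 1321 (a = 682 + 639 = 1321)
B(-16, -2/22 - 2/27)/I(s) + a/807 = -16/(-52) + 1321/807 = -16*(-1/52) + 1321*(1/807) = 4/13 + 1321/807 = 20401/10491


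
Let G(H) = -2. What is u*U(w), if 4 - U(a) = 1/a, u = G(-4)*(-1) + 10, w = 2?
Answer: 42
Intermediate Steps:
u = 12 (u = -2*(-1) + 10 = 2 + 10 = 12)
U(a) = 4 - 1/a
u*U(w) = 12*(4 - 1/2) = 12*(4 - 1*½) = 12*(4 - ½) = 12*(7/2) = 42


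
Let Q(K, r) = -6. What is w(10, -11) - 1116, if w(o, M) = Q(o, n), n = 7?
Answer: -1122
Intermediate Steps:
w(o, M) = -6
w(10, -11) - 1116 = -6 - 1116 = -1122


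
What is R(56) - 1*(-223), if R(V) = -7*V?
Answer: -169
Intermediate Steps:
R(56) - 1*(-223) = -7*56 - 1*(-223) = -392 + 223 = -169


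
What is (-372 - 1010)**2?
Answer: 1909924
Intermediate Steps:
(-372 - 1010)**2 = (-1382)**2 = 1909924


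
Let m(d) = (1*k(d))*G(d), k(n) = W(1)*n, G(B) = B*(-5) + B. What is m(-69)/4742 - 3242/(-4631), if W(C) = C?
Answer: -36409600/10980101 ≈ -3.3160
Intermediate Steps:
G(B) = -4*B (G(B) = -5*B + B = -4*B)
k(n) = n (k(n) = 1*n = n)
m(d) = -4*d**2 (m(d) = (1*d)*(-4*d) = d*(-4*d) = -4*d**2)
m(-69)/4742 - 3242/(-4631) = -4*(-69)**2/4742 - 3242/(-4631) = -4*4761*(1/4742) - 3242*(-1/4631) = -19044*1/4742 + 3242/4631 = -9522/2371 + 3242/4631 = -36409600/10980101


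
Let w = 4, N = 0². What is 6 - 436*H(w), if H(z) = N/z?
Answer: 6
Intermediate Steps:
N = 0
H(z) = 0 (H(z) = 0/z = 0)
6 - 436*H(w) = 6 - 436*0 = 6 + 0 = 6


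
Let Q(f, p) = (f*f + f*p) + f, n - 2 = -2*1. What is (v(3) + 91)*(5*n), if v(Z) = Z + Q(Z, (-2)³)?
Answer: 0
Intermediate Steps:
n = 0 (n = 2 - 2*1 = 2 - 2 = 0)
Q(f, p) = f + f² + f*p (Q(f, p) = (f² + f*p) + f = f + f² + f*p)
v(Z) = Z + Z*(-7 + Z) (v(Z) = Z + Z*(1 + Z + (-2)³) = Z + Z*(1 + Z - 8) = Z + Z*(-7 + Z))
(v(3) + 91)*(5*n) = (3*(-6 + 3) + 91)*(5*0) = (3*(-3) + 91)*0 = (-9 + 91)*0 = 82*0 = 0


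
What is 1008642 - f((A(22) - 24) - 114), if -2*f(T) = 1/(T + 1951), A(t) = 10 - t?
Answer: 3633128485/3602 ≈ 1.0086e+6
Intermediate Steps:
f(T) = -1/(2*(1951 + T)) (f(T) = -1/(2*(T + 1951)) = -1/(2*(1951 + T)))
1008642 - f((A(22) - 24) - 114) = 1008642 - (-1)/(3902 + 2*(((10 - 1*22) - 24) - 114)) = 1008642 - (-1)/(3902 + 2*(((10 - 22) - 24) - 114)) = 1008642 - (-1)/(3902 + 2*((-12 - 24) - 114)) = 1008642 - (-1)/(3902 + 2*(-36 - 114)) = 1008642 - (-1)/(3902 + 2*(-150)) = 1008642 - (-1)/(3902 - 300) = 1008642 - (-1)/3602 = 1008642 - 1*(-1/3602) = 1008642 + 1/3602 = 3633128485/3602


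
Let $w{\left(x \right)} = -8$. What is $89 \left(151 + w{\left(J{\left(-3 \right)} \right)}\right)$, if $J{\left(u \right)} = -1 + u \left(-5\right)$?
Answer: $12727$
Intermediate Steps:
$J{\left(u \right)} = -1 - 5 u$
$89 \left(151 + w{\left(J{\left(-3 \right)} \right)}\right) = 89 \left(151 - 8\right) = 89 \cdot 143 = 12727$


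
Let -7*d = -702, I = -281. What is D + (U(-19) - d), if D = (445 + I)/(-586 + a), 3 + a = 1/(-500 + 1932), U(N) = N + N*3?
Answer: -1042457534/5904129 ≈ -176.56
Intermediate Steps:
U(N) = 4*N (U(N) = N + 3*N = 4*N)
d = 702/7 (d = -1/7*(-702) = 702/7 ≈ 100.29)
a = -4295/1432 (a = -3 + 1/(-500 + 1932) = -3 + 1/1432 = -4295/1432 ≈ -2.9993)
D = -234848/843447 (D = (445 - 281)/(-586 - 4295/1432) = 164/(-843447/1432) = 164*(-1432/843447) = -234848/843447 ≈ -0.27844)
D + (U(-19) - d) = -234848/843447 + (4*(-19) - 1*702/7) = -234848/843447 + (-76 - 702/7) = -234848/843447 - 1234/7 = -1042457534/5904129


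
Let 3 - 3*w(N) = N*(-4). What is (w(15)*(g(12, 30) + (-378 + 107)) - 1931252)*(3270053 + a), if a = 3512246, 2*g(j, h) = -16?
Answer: -13138065998189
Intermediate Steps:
g(j, h) = -8 (g(j, h) = (½)*(-16) = -8)
w(N) = 1 + 4*N/3 (w(N) = 1 - N*(-4)/3 = 1 - (-4)*N/3 = 1 + 4*N/3)
(w(15)*(g(12, 30) + (-378 + 107)) - 1931252)*(3270053 + a) = ((1 + (4/3)*15)*(-8 + (-378 + 107)) - 1931252)*(3270053 + 3512246) = ((1 + 20)*(-8 - 271) - 1931252)*6782299 = (21*(-279) - 1931252)*6782299 = (-5859 - 1931252)*6782299 = -1937111*6782299 = -13138065998189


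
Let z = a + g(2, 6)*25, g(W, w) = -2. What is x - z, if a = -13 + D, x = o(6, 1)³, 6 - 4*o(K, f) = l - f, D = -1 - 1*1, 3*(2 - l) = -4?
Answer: 113651/1728 ≈ 65.770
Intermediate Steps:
l = 10/3 (l = 2 - ⅓*(-4) = 2 + 4/3 = 10/3 ≈ 3.3333)
D = -2 (D = -1 - 1 = -2)
o(K, f) = ⅔ + f/4 (o(K, f) = 3/2 - (10/3 - f)/4 = 3/2 + (-⅚ + f/4) = ⅔ + f/4)
x = 1331/1728 (x = (⅔ + (¼)*1)³ = (⅔ + ¼)³ = (11/12)³ = 1331/1728 ≈ 0.77025)
a = -15 (a = -13 - 2 = -15)
z = -65 (z = -15 - 2*25 = -15 - 50 = -65)
x - z = 1331/1728 - 1*(-65) = 1331/1728 + 65 = 113651/1728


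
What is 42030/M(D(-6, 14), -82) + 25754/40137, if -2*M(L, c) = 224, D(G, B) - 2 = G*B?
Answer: -842036831/2247672 ≈ -374.63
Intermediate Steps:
D(G, B) = 2 + B*G (D(G, B) = 2 + G*B = 2 + B*G)
M(L, c) = -112 (M(L, c) = -½*224 = -112)
42030/M(D(-6, 14), -82) + 25754/40137 = 42030/(-112) + 25754/40137 = 42030*(-1/112) + 25754*(1/40137) = -21015/56 + 25754/40137 = -842036831/2247672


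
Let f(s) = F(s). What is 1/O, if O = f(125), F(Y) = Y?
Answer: 1/125 ≈ 0.0080000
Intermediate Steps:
f(s) = s
O = 125
1/O = 1/125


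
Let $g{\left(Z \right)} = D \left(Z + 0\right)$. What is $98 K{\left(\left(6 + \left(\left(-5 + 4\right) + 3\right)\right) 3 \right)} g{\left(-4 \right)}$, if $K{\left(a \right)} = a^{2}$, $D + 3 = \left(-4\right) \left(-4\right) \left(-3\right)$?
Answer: $11515392$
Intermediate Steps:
$D = -51$ ($D = -3 + \left(-4\right) \left(-4\right) \left(-3\right) = -3 + 16 \left(-3\right) = -3 - 48 = -51$)
$g{\left(Z \right)} = - 51 Z$ ($g{\left(Z \right)} = - 51 \left(Z + 0\right) = - 51 Z$)
$98 K{\left(\left(6 + \left(\left(-5 + 4\right) + 3\right)\right) 3 \right)} g{\left(-4 \right)} = 98 \left(\left(6 + \left(\left(-5 + 4\right) + 3\right)\right) 3\right)^{2} \left(\left(-51\right) \left(-4\right)\right) = 98 \left(\left(6 + \left(-1 + 3\right)\right) 3\right)^{2} \cdot 204 = 98 \left(\left(6 + 2\right) 3\right)^{2} \cdot 204 = 98 \left(8 \cdot 3\right)^{2} \cdot 204 = 98 \cdot 24^{2} \cdot 204 = 98 \cdot 576 \cdot 204 = 56448 \cdot 204 = 11515392$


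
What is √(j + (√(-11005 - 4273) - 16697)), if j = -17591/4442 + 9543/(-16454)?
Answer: √(-5576178058458477993 + 333872086875889*I*√15278)/18272167 ≈ 0.47821 + 129.24*I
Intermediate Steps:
j = -82958080/18272167 (j = -17591*1/4442 + 9543*(-1/16454) = -17591/4442 - 9543/16454 = -82958080/18272167 ≈ -4.5401)
√(j + (√(-11005 - 4273) - 16697)) = √(-82958080/18272167 + (√(-11005 - 4273) - 16697)) = √(-82958080/18272167 + (√(-15278) - 16697)) = √(-82958080/18272167 + (I*√15278 - 16697)) = √(-82958080/18272167 + (-16697 + I*√15278)) = √(-305173330479/18272167 + I*√15278)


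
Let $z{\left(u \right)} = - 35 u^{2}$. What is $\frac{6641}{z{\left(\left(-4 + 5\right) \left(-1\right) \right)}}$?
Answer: $- \frac{6641}{35} \approx -189.74$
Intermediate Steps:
$\frac{6641}{z{\left(\left(-4 + 5\right) \left(-1\right) \right)}} = \frac{6641}{\left(-35\right) \left(\left(-4 + 5\right) \left(-1\right)\right)^{2}} = \frac{6641}{\left(-35\right) \left(1 \left(-1\right)\right)^{2}} = \frac{6641}{\left(-35\right) \left(-1\right)^{2}} = \frac{6641}{\left(-35\right) 1} = \frac{6641}{-35} = 6641 \left(- \frac{1}{35}\right) = - \frac{6641}{35}$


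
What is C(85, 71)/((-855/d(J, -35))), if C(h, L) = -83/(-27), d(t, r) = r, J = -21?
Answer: 581/4617 ≈ 0.12584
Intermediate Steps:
C(h, L) = 83/27 (C(h, L) = -83*(-1/27) = 83/27)
C(85, 71)/((-855/d(J, -35))) = 83/(27*((-855/(-35)))) = 83/(27*((-855*(-1/35)))) = 83/(27*(171/7)) = (83/27)*(7/171) = 581/4617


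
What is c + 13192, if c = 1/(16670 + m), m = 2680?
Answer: 255265201/19350 ≈ 13192.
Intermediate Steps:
c = 1/19350 (c = 1/(16670 + 2680) = 1/19350 ≈ 5.1680e-5)
c + 13192 = 1/19350 + 13192 = 255265201/19350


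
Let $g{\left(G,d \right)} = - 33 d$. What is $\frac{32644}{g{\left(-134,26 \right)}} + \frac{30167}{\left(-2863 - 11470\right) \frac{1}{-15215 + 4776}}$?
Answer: $\frac{12260351641}{558987} \approx 21933.0$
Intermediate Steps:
$\frac{32644}{g{\left(-134,26 \right)}} + \frac{30167}{\left(-2863 - 11470\right) \frac{1}{-15215 + 4776}} = \frac{32644}{\left(-33\right) 26} + \frac{30167}{\left(-2863 - 11470\right) \frac{1}{-15215 + 4776}} = \frac{32644}{-858} + \frac{30167}{\left(-14333\right) \frac{1}{-10439}} = 32644 \left(- \frac{1}{858}\right) + \frac{30167}{\left(-14333\right) \left(- \frac{1}{10439}\right)} = - \frac{16322}{429} + \frac{30167}{\frac{1303}{949}} = - \frac{16322}{429} + 30167 \cdot \frac{949}{1303} = - \frac{16322}{429} + \frac{28628483}{1303} = \frac{12260351641}{558987}$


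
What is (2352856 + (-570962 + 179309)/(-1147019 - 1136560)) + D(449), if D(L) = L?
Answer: 597106474472/253731 ≈ 2.3533e+6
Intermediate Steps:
(2352856 + (-570962 + 179309)/(-1147019 - 1136560)) + D(449) = (2352856 + (-570962 + 179309)/(-1147019 - 1136560)) + 449 = (2352856 - 391653/(-2283579)) + 449 = (2352856 - 391653*(-1/2283579)) + 449 = (2352856 + 43517/253731) + 449 = 596992549253/253731 + 449 = 597106474472/253731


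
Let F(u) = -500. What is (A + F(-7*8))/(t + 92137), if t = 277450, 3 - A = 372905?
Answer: -373402/369587 ≈ -1.0103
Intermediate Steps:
A = -372902 (A = 3 - 1*372905 = 3 - 372905 = -372902)
(A + F(-7*8))/(t + 92137) = (-372902 - 500)/(277450 + 92137) = -373402/369587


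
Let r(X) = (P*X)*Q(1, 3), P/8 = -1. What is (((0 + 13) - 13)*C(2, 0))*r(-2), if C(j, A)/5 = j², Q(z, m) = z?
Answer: 0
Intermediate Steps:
P = -8 (P = 8*(-1) = -8)
C(j, A) = 5*j²
r(X) = -8*X (r(X) = -8*X*1 = -8*X)
(((0 + 13) - 13)*C(2, 0))*r(-2) = (((0 + 13) - 13)*(5*2²))*(-8*(-2)) = ((13 - 13)*(5*4))*16 = (0*20)*16 = 0*16 = 0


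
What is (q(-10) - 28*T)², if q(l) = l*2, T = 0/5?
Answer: 400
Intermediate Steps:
T = 0 (T = 0*(⅕) = 0)
q(l) = 2*l
(q(-10) - 28*T)² = (2*(-10) - 28*0)² = (-20 + 0)² = (-20)² = 400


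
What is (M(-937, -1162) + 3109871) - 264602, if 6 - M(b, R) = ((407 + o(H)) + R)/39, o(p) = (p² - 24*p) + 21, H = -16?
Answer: 110965819/39 ≈ 2.8453e+6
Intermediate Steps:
o(p) = 21 + p² - 24*p
M(b, R) = -278/13 - R/39 (M(b, R) = 6 - ((407 + (21 + (-16)² - 24*(-16))) + R)/39 = 6 - ((407 + (21 + 256 + 384)) + R)/39 = 6 - ((407 + 661) + R)/39 = 6 - (1068 + R)/39 = 6 - (356/13 + R/39) = 6 + (-356/13 - R/39) = -278/13 - R/39)
(M(-937, -1162) + 3109871) - 264602 = ((-278/13 - 1/39*(-1162)) + 3109871) - 264602 = ((-278/13 + 1162/39) + 3109871) - 264602 = (328/39 + 3109871) - 264602 = 121285297/39 - 264602 = 110965819/39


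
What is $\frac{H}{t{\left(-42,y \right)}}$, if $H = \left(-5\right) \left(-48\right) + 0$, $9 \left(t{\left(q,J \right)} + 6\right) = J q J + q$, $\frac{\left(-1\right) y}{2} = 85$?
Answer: $- \frac{90}{50579} \approx -0.0017794$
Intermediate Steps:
$y = -170$ ($y = \left(-2\right) 85 = -170$)
$t{\left(q,J \right)} = -6 + \frac{q}{9} + \frac{q J^{2}}{9}$ ($t{\left(q,J \right)} = -6 + \frac{J q J + q}{9} = -6 + \frac{q J^{2} + q}{9} = -6 + \frac{q + q J^{2}}{9} = -6 + \left(\frac{q}{9} + \frac{q J^{2}}{9}\right) = -6 + \frac{q}{9} + \frac{q J^{2}}{9}$)
$H = 240$ ($H = 240 + 0 = 240$)
$\frac{H}{t{\left(-42,y \right)}} = \frac{240}{-6 + \frac{1}{9} \left(-42\right) + \frac{1}{9} \left(-42\right) \left(-170\right)^{2}} = \frac{240}{-6 - \frac{14}{3} + \frac{1}{9} \left(-42\right) 28900} = \frac{240}{-6 - \frac{14}{3} - \frac{404600}{3}} = \frac{240}{- \frac{404632}{3}} = 240 \left(- \frac{3}{404632}\right) = - \frac{90}{50579}$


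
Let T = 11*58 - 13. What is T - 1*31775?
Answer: -31150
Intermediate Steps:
T = 625 (T = 638 - 13 = 625)
T - 1*31775 = 625 - 1*31775 = 625 - 31775 = -31150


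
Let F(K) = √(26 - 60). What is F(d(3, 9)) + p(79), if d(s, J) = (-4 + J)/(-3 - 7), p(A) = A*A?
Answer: 6241 + I*√34 ≈ 6241.0 + 5.831*I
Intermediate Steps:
p(A) = A²
d(s, J) = ⅖ - J/10 (d(s, J) = (-4 + J)/(-10) = (-4 + J)*(-⅒) = ⅖ - J/10)
F(K) = I*√34 (F(K) = √(-34) = I*√34)
F(d(3, 9)) + p(79) = I*√34 + 79² = I*√34 + 6241 = 6241 + I*√34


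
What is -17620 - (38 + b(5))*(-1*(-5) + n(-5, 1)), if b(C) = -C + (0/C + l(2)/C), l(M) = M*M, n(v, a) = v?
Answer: -17620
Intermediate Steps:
l(M) = M**2
b(C) = -C + 4/C (b(C) = -C + (0/C + 2**2/C) = -C + (0 + 4/C) = -C + 4/C)
-17620 - (38 + b(5))*(-1*(-5) + n(-5, 1)) = -17620 - (38 + (-1*5 + 4/5))*(-1*(-5) - 5) = -17620 - (38 + (-5 + 4*(1/5)))*(5 - 5) = -17620 - (38 + (-5 + 4/5))*0 = -17620 - (38 - 21/5)*0 = -17620 - 169*0/5 = -17620 - 1*0 = -17620 + 0 = -17620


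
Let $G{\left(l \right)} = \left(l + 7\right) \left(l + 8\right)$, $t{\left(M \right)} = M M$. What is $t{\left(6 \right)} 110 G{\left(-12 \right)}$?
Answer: $79200$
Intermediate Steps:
$t{\left(M \right)} = M^{2}$
$G{\left(l \right)} = \left(7 + l\right) \left(8 + l\right)$
$t{\left(6 \right)} 110 G{\left(-12 \right)} = 6^{2} \cdot 110 \left(56 + \left(-12\right)^{2} + 15 \left(-12\right)\right) = 36 \cdot 110 \left(56 + 144 - 180\right) = 3960 \cdot 20 = 79200$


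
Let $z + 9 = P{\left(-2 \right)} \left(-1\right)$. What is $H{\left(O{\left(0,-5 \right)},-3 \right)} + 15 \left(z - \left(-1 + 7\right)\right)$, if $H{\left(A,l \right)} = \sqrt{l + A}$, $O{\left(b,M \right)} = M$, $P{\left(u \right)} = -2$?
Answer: $-195 + 2 i \sqrt{2} \approx -195.0 + 2.8284 i$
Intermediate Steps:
$z = -7$ ($z = -9 - -2 = -9 + 2 = -7$)
$H{\left(A,l \right)} = \sqrt{A + l}$
$H{\left(O{\left(0,-5 \right)},-3 \right)} + 15 \left(z - \left(-1 + 7\right)\right) = \sqrt{-5 - 3} + 15 \left(-7 - \left(-1 + 7\right)\right) = \sqrt{-8} + 15 \left(-7 - 6\right) = 2 i \sqrt{2} + 15 \left(-7 - 6\right) = 2 i \sqrt{2} + 15 \left(-13\right) = 2 i \sqrt{2} - 195 = -195 + 2 i \sqrt{2}$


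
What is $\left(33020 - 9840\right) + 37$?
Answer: $23217$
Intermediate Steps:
$\left(33020 - 9840\right) + 37 = 23180 + 37 = 23217$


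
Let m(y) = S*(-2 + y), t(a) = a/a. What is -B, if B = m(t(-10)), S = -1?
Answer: -1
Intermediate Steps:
t(a) = 1
m(y) = 2 - y (m(y) = -(-2 + y) = 2 - y)
B = 1 (B = 2 - 1*1 = 2 - 1 = 1)
-B = -1*1 = -1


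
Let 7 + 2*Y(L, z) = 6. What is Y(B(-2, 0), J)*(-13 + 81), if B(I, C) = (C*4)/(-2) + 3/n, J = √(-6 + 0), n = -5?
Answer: -34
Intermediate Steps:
J = I*√6 (J = √(-6) = I*√6 ≈ 2.4495*I)
B(I, C) = -⅗ - 2*C (B(I, C) = (C*4)/(-2) + 3/(-5) = (4*C)*(-½) + 3*(-⅕) = -2*C - ⅗ = -⅗ - 2*C)
Y(L, z) = -½ (Y(L, z) = -7/2 + (½)*6 = -7/2 + 3 = -½)
Y(B(-2, 0), J)*(-13 + 81) = -(-13 + 81)/2 = -½*68 = -34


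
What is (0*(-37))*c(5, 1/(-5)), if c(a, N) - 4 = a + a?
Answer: 0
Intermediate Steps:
c(a, N) = 4 + 2*a (c(a, N) = 4 + (a + a) = 4 + 2*a)
(0*(-37))*c(5, 1/(-5)) = (0*(-37))*(4 + 2*5) = 0*(4 + 10) = 0*14 = 0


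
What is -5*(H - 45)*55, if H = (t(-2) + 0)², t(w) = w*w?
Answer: 7975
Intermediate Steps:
t(w) = w²
H = 16 (H = ((-2)² + 0)² = (4 + 0)² = 4² = 16)
-5*(H - 45)*55 = -5*(16 - 45)*55 = -5*(-29)*55 = 145*55 = 7975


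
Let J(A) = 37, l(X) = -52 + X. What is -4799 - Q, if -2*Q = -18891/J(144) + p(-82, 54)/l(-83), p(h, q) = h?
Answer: -50489261/9990 ≈ -5054.0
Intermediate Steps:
Q = 2547251/9990 (Q = -(-18891/37 - 82/(-52 - 83))/2 = -(-18891*1/37 - 82/(-135))/2 = -(-18891/37 - 82*(-1/135))/2 = -(-18891/37 + 82/135)/2 = -½*(-2547251/4995) = 2547251/9990 ≈ 254.98)
-4799 - Q = -4799 - 1*2547251/9990 = -4799 - 2547251/9990 = -50489261/9990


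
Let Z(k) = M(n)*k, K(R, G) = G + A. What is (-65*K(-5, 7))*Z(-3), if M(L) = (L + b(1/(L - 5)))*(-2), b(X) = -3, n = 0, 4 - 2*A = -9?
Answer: 15795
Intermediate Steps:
A = 13/2 (A = 2 - ½*(-9) = 2 + 9/2 = 13/2 ≈ 6.5000)
K(R, G) = 13/2 + G (K(R, G) = G + 13/2 = 13/2 + G)
M(L) = 6 - 2*L (M(L) = (L - 3)*(-2) = (-3 + L)*(-2) = 6 - 2*L)
Z(k) = 6*k (Z(k) = (6 - 2*0)*k = (6 + 0)*k = 6*k)
(-65*K(-5, 7))*Z(-3) = (-65*(13/2 + 7))*(6*(-3)) = -65*27/2*(-18) = -1755/2*(-18) = 15795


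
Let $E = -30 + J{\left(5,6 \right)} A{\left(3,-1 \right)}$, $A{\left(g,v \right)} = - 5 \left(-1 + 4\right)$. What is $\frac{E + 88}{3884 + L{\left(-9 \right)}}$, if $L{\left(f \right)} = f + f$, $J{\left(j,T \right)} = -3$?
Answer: $\frac{103}{3866} \approx 0.026643$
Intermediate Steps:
$A{\left(g,v \right)} = -15$ ($A{\left(g,v \right)} = \left(-5\right) 3 = -15$)
$L{\left(f \right)} = 2 f$
$E = 15$ ($E = -30 - -45 = -30 + 45 = 15$)
$\frac{E + 88}{3884 + L{\left(-9 \right)}} = \frac{15 + 88}{3884 + 2 \left(-9\right)} = \frac{103}{3884 - 18} = \frac{103}{3866}$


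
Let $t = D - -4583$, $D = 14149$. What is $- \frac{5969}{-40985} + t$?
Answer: $\frac{767736989}{40985} \approx 18732.0$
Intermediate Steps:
$t = 18732$ ($t = 14149 - -4583 = 14149 + 4583 = 18732$)
$- \frac{5969}{-40985} + t = - \frac{5969}{-40985} + 18732 = \left(-5969\right) \left(- \frac{1}{40985}\right) + 18732 = \frac{5969}{40985} + 18732 = \frac{767736989}{40985}$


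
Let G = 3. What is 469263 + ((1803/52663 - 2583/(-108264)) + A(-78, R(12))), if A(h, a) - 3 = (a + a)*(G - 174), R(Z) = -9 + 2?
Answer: 68953157383119/146192488 ≈ 4.7166e+5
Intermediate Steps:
R(Z) = -7
A(h, a) = 3 - 342*a (A(h, a) = 3 + (a + a)*(3 - 174) = 3 + (2*a)*(-171) = 3 - 342*a)
469263 + ((1803/52663 - 2583/(-108264)) + A(-78, R(12))) = 469263 + ((1803/52663 - 2583/(-108264)) + (3 - 342*(-7))) = 469263 + ((1803*(1/52663) - 2583*(-1/108264)) + (3 + 2394)) = 469263 + ((1803/52663 + 861/36088) + 2397) = 469263 + (8493039/146192488 + 2397) = 469263 + 350431886775/146192488 = 68953157383119/146192488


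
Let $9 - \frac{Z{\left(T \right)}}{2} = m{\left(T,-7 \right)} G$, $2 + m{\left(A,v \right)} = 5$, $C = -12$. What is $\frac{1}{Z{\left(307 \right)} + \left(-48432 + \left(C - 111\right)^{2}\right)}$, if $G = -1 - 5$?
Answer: $- \frac{1}{33249} \approx -3.0076 \cdot 10^{-5}$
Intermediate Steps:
$m{\left(A,v \right)} = 3$ ($m{\left(A,v \right)} = -2 + 5 = 3$)
$G = -6$ ($G = -1 - 5 = -6$)
$Z{\left(T \right)} = 54$ ($Z{\left(T \right)} = 18 - 2 \cdot 3 \left(-6\right) = 18 - -36 = 18 + 36 = 54$)
$\frac{1}{Z{\left(307 \right)} + \left(-48432 + \left(C - 111\right)^{2}\right)} = \frac{1}{54 - \left(48432 - \left(-12 - 111\right)^{2}\right)} = \frac{1}{54 - \left(48432 - \left(-123\right)^{2}\right)} = \frac{1}{54 + \left(-48432 + 15129\right)} = \frac{1}{54 - 33303} = \frac{1}{-33249} = - \frac{1}{33249}$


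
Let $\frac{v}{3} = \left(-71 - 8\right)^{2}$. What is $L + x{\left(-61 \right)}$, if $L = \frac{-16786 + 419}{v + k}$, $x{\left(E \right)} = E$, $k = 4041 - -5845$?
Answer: $- \frac{1761516}{28609} \approx -61.572$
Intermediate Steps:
$k = 9886$ ($k = 4041 + 5845 = 9886$)
$v = 18723$ ($v = 3 \left(-71 - 8\right)^{2} = 3 \left(-79\right)^{2} = 3 \cdot 6241 = 18723$)
$L = - \frac{16367}{28609}$ ($L = \frac{-16786 + 419}{18723 + 9886} = - \frac{16367}{28609} \approx -0.57209$)
$L + x{\left(-61 \right)} = - \frac{16367}{28609} - 61 = - \frac{1761516}{28609}$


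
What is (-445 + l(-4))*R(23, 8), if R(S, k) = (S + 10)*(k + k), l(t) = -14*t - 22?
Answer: -217008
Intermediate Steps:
l(t) = -22 - 14*t
R(S, k) = 2*k*(10 + S) (R(S, k) = (10 + S)*(2*k) = 2*k*(10 + S))
(-445 + l(-4))*R(23, 8) = (-445 + (-22 - 14*(-4)))*(2*8*(10 + 23)) = (-445 + (-22 + 56))*(2*8*33) = (-445 + 34)*528 = -411*528 = -217008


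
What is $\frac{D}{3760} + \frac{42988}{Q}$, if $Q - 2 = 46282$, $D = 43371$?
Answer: $\frac{542254561}{43506960} \approx 12.464$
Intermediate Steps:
$Q = 46284$ ($Q = 2 + 46282 = 46284$)
$\frac{D}{3760} + \frac{42988}{Q} = \frac{43371}{3760} + \frac{42988}{46284} = 43371 \cdot \frac{1}{3760} + 42988 \cdot \frac{1}{46284} = \frac{43371}{3760} + \frac{10747}{11571} = \frac{542254561}{43506960}$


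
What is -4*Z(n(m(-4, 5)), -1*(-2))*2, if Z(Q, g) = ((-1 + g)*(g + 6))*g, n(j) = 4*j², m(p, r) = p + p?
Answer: -128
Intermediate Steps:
m(p, r) = 2*p
Z(Q, g) = g*(-1 + g)*(6 + g) (Z(Q, g) = ((-1 + g)*(6 + g))*g = g*(-1 + g)*(6 + g))
-4*Z(n(m(-4, 5)), -1*(-2))*2 = -4*(-1*(-2))*(-6 + (-1*(-2))² + 5*(-1*(-2)))*2 = -8*(-6 + 2² + 5*2)*2 = -8*(-6 + 4 + 10)*2 = -8*8*2 = -4*16*2 = -64*2 = -128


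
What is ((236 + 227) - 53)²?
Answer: 168100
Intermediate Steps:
((236 + 227) - 53)² = (463 - 53)² = 410² = 168100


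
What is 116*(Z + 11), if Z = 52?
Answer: 7308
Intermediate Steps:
116*(Z + 11) = 116*(52 + 11) = 116*63 = 7308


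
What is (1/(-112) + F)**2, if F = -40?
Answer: 20079361/12544 ≈ 1600.7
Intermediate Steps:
(1/(-112) + F)**2 = (1/(-112) - 40)**2 = (-1/112 - 40)**2 = (-4481/112)**2 = 20079361/12544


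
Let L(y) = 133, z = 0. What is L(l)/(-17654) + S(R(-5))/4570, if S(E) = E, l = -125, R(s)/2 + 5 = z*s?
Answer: -11205/1152554 ≈ -0.0097219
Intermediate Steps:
R(s) = -10 (R(s) = -10 + 2*(0*s) = -10 + 2*0 = -10 + 0 = -10)
L(l)/(-17654) + S(R(-5))/4570 = 133/(-17654) - 10/4570 = 133*(-1/17654) - 10*1/4570 = -19/2522 - 1/457 = -11205/1152554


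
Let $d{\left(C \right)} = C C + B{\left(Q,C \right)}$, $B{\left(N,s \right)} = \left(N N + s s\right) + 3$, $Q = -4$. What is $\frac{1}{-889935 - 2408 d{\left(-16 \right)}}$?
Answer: $- \frac{1}{2168583} \approx -4.6113 \cdot 10^{-7}$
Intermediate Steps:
$B{\left(N,s \right)} = 3 + N^{2} + s^{2}$ ($B{\left(N,s \right)} = \left(N^{2} + s^{2}\right) + 3 = 3 + N^{2} + s^{2}$)
$d{\left(C \right)} = 19 + 2 C^{2}$ ($d{\left(C \right)} = C C + \left(3 + \left(-4\right)^{2} + C^{2}\right) = C^{2} + \left(3 + 16 + C^{2}\right) = C^{2} + \left(19 + C^{2}\right) = 19 + 2 C^{2}$)
$\frac{1}{-889935 - 2408 d{\left(-16 \right)}} = \frac{1}{-889935 - 2408 \left(19 + 2 \left(-16\right)^{2}\right)} = \frac{1}{-889935 - 2408 \left(19 + 2 \cdot 256\right)} = \frac{1}{-889935 - 2408 \left(19 + 512\right)} = \frac{1}{-889935 - 1278648} = \frac{1}{-2168583} = - \frac{1}{2168583}$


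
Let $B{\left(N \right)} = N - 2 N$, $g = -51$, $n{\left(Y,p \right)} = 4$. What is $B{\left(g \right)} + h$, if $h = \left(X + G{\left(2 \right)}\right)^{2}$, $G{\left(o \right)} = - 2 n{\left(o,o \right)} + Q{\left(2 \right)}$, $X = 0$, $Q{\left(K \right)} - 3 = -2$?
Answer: $100$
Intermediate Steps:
$Q{\left(K \right)} = 1$ ($Q{\left(K \right)} = 3 - 2 = 1$)
$G{\left(o \right)} = -7$ ($G{\left(o \right)} = \left(-2\right) 4 + 1 = -8 + 1 = -7$)
$B{\left(N \right)} = - N$
$h = 49$ ($h = \left(0 - 7\right)^{2} = \left(-7\right)^{2} = 49$)
$B{\left(g \right)} + h = \left(-1\right) \left(-51\right) + 49 = 51 + 49 = 100$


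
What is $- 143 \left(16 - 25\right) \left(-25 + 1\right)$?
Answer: $-30888$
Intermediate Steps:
$- 143 \left(16 - 25\right) \left(-25 + 1\right) = - 143 \left(\left(-9\right) \left(-24\right)\right) = \left(-143\right) 216 = -30888$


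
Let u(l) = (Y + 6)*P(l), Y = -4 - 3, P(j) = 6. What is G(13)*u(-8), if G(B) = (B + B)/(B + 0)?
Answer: -12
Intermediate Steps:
Y = -7
u(l) = -6 (u(l) = (-7 + 6)*6 = -1*6 = -6)
G(B) = 2 (G(B) = (2*B)/B = 2)
G(13)*u(-8) = 2*(-6) = -12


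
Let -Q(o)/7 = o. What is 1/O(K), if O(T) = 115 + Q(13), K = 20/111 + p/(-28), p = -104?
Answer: 1/24 ≈ 0.041667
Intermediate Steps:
Q(o) = -7*o
K = 3026/777 (K = 20/111 - 104/(-28) = 20*(1/111) - 104*(-1/28) = 20/111 + 26/7 = 3026/777 ≈ 3.8945)
O(T) = 24 (O(T) = 115 - 7*13 = 115 - 91 = 24)
1/O(K) = 1/24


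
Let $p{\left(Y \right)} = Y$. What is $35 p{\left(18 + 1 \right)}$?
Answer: $665$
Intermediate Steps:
$35 p{\left(18 + 1 \right)} = 35 \left(18 + 1\right) = 35 \cdot 19 = 665$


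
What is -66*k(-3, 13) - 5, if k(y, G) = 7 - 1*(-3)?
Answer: -665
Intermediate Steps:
k(y, G) = 10 (k(y, G) = 7 + 3 = 10)
-66*k(-3, 13) - 5 = -66*10 - 5 = -660 - 5 = -665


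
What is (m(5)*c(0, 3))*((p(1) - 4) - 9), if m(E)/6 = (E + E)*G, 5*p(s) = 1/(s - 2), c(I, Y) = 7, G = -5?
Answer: 27720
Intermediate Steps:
p(s) = 1/(5*(-2 + s)) (p(s) = 1/(5*(s - 2)) = 1/(5*(-2 + s)))
m(E) = -60*E (m(E) = 6*((E + E)*(-5)) = 6*((2*E)*(-5)) = 6*(-10*E) = -60*E)
(m(5)*c(0, 3))*((p(1) - 4) - 9) = (-60*5*7)*((1/(5*(-2 + 1)) - 4) - 9) = (-300*7)*(((⅕)/(-1) - 4) - 9) = -2100*(((⅕)*(-1) - 4) - 9) = -2100*((-⅕ - 4) - 9) = -2100*(-21/5 - 9) = -2100*(-66/5) = 27720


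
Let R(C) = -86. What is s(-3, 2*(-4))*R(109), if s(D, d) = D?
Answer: 258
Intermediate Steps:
s(-3, 2*(-4))*R(109) = -3*(-86) = 258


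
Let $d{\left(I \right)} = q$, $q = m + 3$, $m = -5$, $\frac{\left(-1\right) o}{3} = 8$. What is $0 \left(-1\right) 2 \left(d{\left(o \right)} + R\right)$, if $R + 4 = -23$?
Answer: $0$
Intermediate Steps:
$R = -27$ ($R = -4 - 23 = -27$)
$o = -24$ ($o = \left(-3\right) 8 = -24$)
$q = -2$ ($q = -5 + 3 = -2$)
$d{\left(I \right)} = -2$
$0 \left(-1\right) 2 \left(d{\left(o \right)} + R\right) = 0 \left(-1\right) 2 \left(-2 - 27\right) = 0 \cdot 2 \left(-29\right) = 0 \left(-29\right) = 0$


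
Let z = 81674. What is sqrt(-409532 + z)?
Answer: I*sqrt(327858) ≈ 572.59*I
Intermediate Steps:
sqrt(-409532 + z) = sqrt(-409532 + 81674) = sqrt(-327858) = I*sqrt(327858)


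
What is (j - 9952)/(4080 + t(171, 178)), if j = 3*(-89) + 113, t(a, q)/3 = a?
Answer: -10106/4593 ≈ -2.2003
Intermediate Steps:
t(a, q) = 3*a
j = -154 (j = -267 + 113 = -154)
(j - 9952)/(4080 + t(171, 178)) = (-154 - 9952)/(4080 + 3*171) = -10106/(4080 + 513) = -10106/4593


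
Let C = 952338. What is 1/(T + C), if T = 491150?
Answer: 1/1443488 ≈ 6.9277e-7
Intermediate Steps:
1/(T + C) = 1/(491150 + 952338) = 1/1443488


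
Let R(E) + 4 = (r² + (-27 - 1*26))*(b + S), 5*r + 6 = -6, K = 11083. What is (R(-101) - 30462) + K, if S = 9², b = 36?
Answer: -622752/25 ≈ -24910.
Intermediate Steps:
r = -12/5 (r = -6/5 + (⅕)*(-6) = -6/5 - 6/5 = -12/5 ≈ -2.4000)
S = 81
R(E) = -138277/25 (R(E) = -4 + ((-12/5)² + (-27 - 1*26))*(36 + 81) = -4 + (144/25 + (-27 - 26))*117 = -4 + (144/25 - 53)*117 = -4 - 1181/25*117 = -4 - 138177/25 = -138277/25)
(R(-101) - 30462) + K = (-138277/25 - 30462) + 11083 = -899827/25 + 11083 = -622752/25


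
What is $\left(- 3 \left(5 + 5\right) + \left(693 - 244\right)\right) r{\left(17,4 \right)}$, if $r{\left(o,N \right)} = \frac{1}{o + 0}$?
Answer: $\frac{419}{17} \approx 24.647$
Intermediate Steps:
$r{\left(o,N \right)} = \frac{1}{o}$
$\left(- 3 \left(5 + 5\right) + \left(693 - 244\right)\right) r{\left(17,4 \right)} = \frac{- 3 \left(5 + 5\right) + \left(693 - 244\right)}{17} = \left(\left(-3\right) 10 + \left(693 - 244\right)\right) \frac{1}{17} = \left(-30 + 449\right) \frac{1}{17} = 419 \cdot \frac{1}{17} = \frac{419}{17}$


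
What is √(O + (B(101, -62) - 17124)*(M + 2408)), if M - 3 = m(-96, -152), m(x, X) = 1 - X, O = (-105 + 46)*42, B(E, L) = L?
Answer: I*√44067382 ≈ 6638.3*I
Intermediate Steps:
O = -2478 (O = -59*42 = -2478)
M = 156 (M = 3 + (1 - 1*(-152)) = 3 + (1 + 152) = 3 + 153 = 156)
√(O + (B(101, -62) - 17124)*(M + 2408)) = √(-2478 + (-62 - 17124)*(156 + 2408)) = √(-2478 - 17186*2564) = √(-2478 - 44064904) = √(-44067382) = I*√44067382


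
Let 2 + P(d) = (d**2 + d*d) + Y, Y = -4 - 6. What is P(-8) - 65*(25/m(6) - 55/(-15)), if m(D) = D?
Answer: -2359/6 ≈ -393.17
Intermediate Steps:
Y = -10
P(d) = -12 + 2*d**2 (P(d) = -2 + ((d**2 + d*d) - 10) = -2 + ((d**2 + d**2) - 10) = -2 + (2*d**2 - 10) = -2 + (-10 + 2*d**2) = -12 + 2*d**2)
P(-8) - 65*(25/m(6) - 55/(-15)) = (-12 + 2*(-8)**2) - 65*(25/6 - 55/(-15)) = (-12 + 2*64) - 65*(25*(1/6) - 55*(-1/15)) = (-12 + 128) - 65*(25/6 + 11/3) = 116 - 65*47/6 = 116 - 3055/6 = -2359/6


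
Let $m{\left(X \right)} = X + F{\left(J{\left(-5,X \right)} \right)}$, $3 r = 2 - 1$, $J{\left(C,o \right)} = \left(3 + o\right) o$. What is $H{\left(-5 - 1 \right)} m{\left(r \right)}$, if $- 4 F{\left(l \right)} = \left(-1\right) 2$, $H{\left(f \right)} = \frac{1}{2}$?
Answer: $\frac{5}{12} \approx 0.41667$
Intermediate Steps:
$H{\left(f \right)} = \frac{1}{2}$
$J{\left(C,o \right)} = o \left(3 + o\right)$
$F{\left(l \right)} = \frac{1}{2}$ ($F{\left(l \right)} = - \frac{\left(-1\right) 2}{4} = \left(- \frac{1}{4}\right) \left(-2\right) = \frac{1}{2}$)
$r = \frac{1}{3}$ ($r = \frac{2 - 1}{3} = \frac{1}{3} \cdot 1 = \frac{1}{3} \approx 0.33333$)
$m{\left(X \right)} = \frac{1}{2} + X$ ($m{\left(X \right)} = X + \frac{1}{2} = \frac{1}{2} + X$)
$H{\left(-5 - 1 \right)} m{\left(r \right)} = \frac{\frac{1}{2} + \frac{1}{3}}{2} = \frac{1}{2} \cdot \frac{5}{6} = \frac{5}{12}$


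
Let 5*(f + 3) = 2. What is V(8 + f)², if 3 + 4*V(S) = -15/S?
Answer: 169/81 ≈ 2.0864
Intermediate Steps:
f = -13/5 (f = -3 + (⅕)*2 = -3 + ⅖ = -13/5 ≈ -2.6000)
V(S) = -¾ - 15/(4*S) (V(S) = -¾ + (-15/S)/4 = -¾ - 15/(4*S))
V(8 + f)² = (3*(-5 - (8 - 13/5))/(4*(8 - 13/5)))² = (3*(-5 - 1*27/5)/(4*(27/5)))² = ((¾)*(5/27)*(-5 - 27/5))² = ((¾)*(5/27)*(-52/5))² = (-13/9)² = 169/81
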